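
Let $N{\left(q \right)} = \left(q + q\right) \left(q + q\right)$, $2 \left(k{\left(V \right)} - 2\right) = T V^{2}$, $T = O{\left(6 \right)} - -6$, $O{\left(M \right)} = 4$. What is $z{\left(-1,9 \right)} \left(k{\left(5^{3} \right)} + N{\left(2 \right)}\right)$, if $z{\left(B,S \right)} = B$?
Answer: $-78143$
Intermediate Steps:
$T = 10$ ($T = 4 - -6 = 4 + 6 = 10$)
$k{\left(V \right)} = 2 + 5 V^{2}$ ($k{\left(V \right)} = 2 + \frac{10 V^{2}}{2} = 2 + 5 V^{2}$)
$N{\left(q \right)} = 4 q^{2}$ ($N{\left(q \right)} = 2 q 2 q = 4 q^{2}$)
$z{\left(-1,9 \right)} \left(k{\left(5^{3} \right)} + N{\left(2 \right)}\right) = - (\left(2 + 5 \left(5^{3}\right)^{2}\right) + 4 \cdot 2^{2}) = - (\left(2 + 5 \cdot 125^{2}\right) + 4 \cdot 4) = - (\left(2 + 5 \cdot 15625\right) + 16) = - (\left(2 + 78125\right) + 16) = - (78127 + 16) = \left(-1\right) 78143 = -78143$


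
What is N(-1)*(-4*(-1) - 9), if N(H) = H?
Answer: 5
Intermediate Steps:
N(-1)*(-4*(-1) - 9) = -(-4*(-1) - 9) = -(4 - 9) = -1*(-5) = 5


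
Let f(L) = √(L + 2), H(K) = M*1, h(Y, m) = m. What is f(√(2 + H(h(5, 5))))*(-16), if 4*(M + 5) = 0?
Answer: -16*√(2 + I*√3) ≈ -24.386 - 9.0915*I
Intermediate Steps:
M = -5 (M = -5 + (¼)*0 = -5 + 0 = -5)
H(K) = -5 (H(K) = -5*1 = -5)
f(L) = √(2 + L)
f(√(2 + H(h(5, 5))))*(-16) = √(2 + √(2 - 5))*(-16) = √(2 + √(-3))*(-16) = √(2 + I*√3)*(-16) = -16*√(2 + I*√3)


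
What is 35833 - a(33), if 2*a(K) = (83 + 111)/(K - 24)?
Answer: 322400/9 ≈ 35822.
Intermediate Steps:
a(K) = 97/(-24 + K) (a(K) = ((83 + 111)/(K - 24))/2 = (194/(-24 + K))/2 = 97/(-24 + K))
35833 - a(33) = 35833 - 97/(-24 + 33) = 35833 - 97/9 = 322400/9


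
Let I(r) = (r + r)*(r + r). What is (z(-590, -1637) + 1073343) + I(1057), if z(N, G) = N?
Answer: 5541749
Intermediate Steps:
I(r) = 4*r**2 (I(r) = (2*r)*(2*r) = 4*r**2)
(z(-590, -1637) + 1073343) + I(1057) = (-590 + 1073343) + 4*1057**2 = 1072753 + 4*1117249 = 1072753 + 4468996 = 5541749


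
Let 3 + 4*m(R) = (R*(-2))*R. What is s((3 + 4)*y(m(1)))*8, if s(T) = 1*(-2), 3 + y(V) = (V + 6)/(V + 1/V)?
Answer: -16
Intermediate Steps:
m(R) = -3/4 - R**2/2 (m(R) = -3/4 + ((R*(-2))*R)/4 = -3/4 + ((-2*R)*R)/4 = -3/4 + (-2*R**2)/4 = -3/4 - R**2/2)
y(V) = -3 + (6 + V)/(V + 1/V) (y(V) = -3 + (V + 6)/(V + 1/V) = -3 + (6 + V)/(V + 1/V))
s(T) = -2
s((3 + 4)*y(m(1)))*8 = -2*8 = -16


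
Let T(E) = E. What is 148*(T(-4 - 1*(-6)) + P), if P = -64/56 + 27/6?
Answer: 5550/7 ≈ 792.86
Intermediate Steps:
P = 47/14 (P = -64*1/56 + 27*(⅙) = -8/7 + 9/2 = 47/14 ≈ 3.3571)
148*(T(-4 - 1*(-6)) + P) = 148*((-4 - 1*(-6)) + 47/14) = 148*((-4 + 6) + 47/14) = 148*(2 + 47/14) = 148*(75/14) = 5550/7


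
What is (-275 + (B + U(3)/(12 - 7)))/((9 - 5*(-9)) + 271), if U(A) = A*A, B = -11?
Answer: -1421/1625 ≈ -0.87446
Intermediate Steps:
U(A) = A**2
(-275 + (B + U(3)/(12 - 7)))/((9 - 5*(-9)) + 271) = (-275 + (-11 + 3**2/(12 - 7)))/((9 - 5*(-9)) + 271) = (-275 + (-11 + 9/5))/((9 + 45) + 271) = (-275 + (-11 + (1/5)*9))/(54 + 271) = (-275 + (-11 + 9/5))/325 = (-275 - 46/5)*(1/325) = -1421/5*1/325 = -1421/1625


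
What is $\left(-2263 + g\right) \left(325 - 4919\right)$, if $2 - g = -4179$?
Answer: $-8811292$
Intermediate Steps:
$g = 4181$ ($g = 2 - -4179 = 2 + 4179 = 4181$)
$\left(-2263 + g\right) \left(325 - 4919\right) = \left(-2263 + 4181\right) \left(325 - 4919\right) = 1918 \left(-4594\right) = -8811292$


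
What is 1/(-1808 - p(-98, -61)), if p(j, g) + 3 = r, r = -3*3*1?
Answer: -1/1796 ≈ -0.00055679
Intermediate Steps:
r = -9 (r = -9*1 = -9)
p(j, g) = -12 (p(j, g) = -3 - 9 = -12)
1/(-1808 - p(-98, -61)) = 1/(-1808 - 1*(-12)) = 1/(-1808 + 12) = 1/(-1796) = -1/1796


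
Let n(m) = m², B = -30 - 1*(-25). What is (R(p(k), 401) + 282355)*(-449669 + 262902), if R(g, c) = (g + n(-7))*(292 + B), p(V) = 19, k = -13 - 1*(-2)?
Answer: -56379541057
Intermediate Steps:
B = -5 (B = -30 + 25 = -5)
k = -11 (k = -13 + 2 = -11)
R(g, c) = 14063 + 287*g (R(g, c) = (g + (-7)²)*(292 - 5) = (g + 49)*287 = (49 + g)*287 = 14063 + 287*g)
(R(p(k), 401) + 282355)*(-449669 + 262902) = ((14063 + 287*19) + 282355)*(-449669 + 262902) = ((14063 + 5453) + 282355)*(-186767) = (19516 + 282355)*(-186767) = 301871*(-186767) = -56379541057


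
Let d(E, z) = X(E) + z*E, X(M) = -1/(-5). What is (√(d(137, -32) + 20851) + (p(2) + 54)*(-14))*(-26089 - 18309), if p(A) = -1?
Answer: 32943316 - 177592*√25730/5 ≈ 2.7246e+7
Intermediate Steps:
X(M) = ⅕ (X(M) = -1*(-⅕) = ⅕)
d(E, z) = ⅕ + E*z (d(E, z) = ⅕ + z*E = ⅕ + E*z)
(√(d(137, -32) + 20851) + (p(2) + 54)*(-14))*(-26089 - 18309) = (√((⅕ + 137*(-32)) + 20851) + (-1 + 54)*(-14))*(-26089 - 18309) = (√((⅕ - 4384) + 20851) + 53*(-14))*(-44398) = (√(-21919/5 + 20851) - 742)*(-44398) = (√(82336/5) - 742)*(-44398) = (4*√25730/5 - 742)*(-44398) = (-742 + 4*√25730/5)*(-44398) = 32943316 - 177592*√25730/5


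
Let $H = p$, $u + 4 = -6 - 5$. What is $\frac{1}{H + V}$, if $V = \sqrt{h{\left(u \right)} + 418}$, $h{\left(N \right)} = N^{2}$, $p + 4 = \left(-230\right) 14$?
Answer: $- \frac{3224}{10393533} - \frac{\sqrt{643}}{10393533} \approx -0.00031263$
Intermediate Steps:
$u = -15$ ($u = -4 - 11 = -15$)
$p = -3224$ ($p = -4 - 3220 = -3224$)
$H = -3224$
$V = \sqrt{643}$ ($V = \sqrt{\left(-15\right)^{2} + 418} = \sqrt{225 + 418} = \sqrt{643} \approx 25.357$)
$\frac{1}{H + V} = \frac{1}{-3224 + \sqrt{643}}$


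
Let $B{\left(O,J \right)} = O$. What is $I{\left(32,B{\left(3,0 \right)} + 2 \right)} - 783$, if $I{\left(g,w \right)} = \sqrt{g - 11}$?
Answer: $-783 + \sqrt{21} \approx -778.42$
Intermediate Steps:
$I{\left(g,w \right)} = \sqrt{-11 + g}$
$I{\left(32,B{\left(3,0 \right)} + 2 \right)} - 783 = \sqrt{-11 + 32} - 783 = \sqrt{21} - 783 = -783 + \sqrt{21}$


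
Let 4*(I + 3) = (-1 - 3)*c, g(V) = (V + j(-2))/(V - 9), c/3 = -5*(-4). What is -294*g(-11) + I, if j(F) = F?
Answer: -2541/10 ≈ -254.10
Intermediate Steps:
c = 60 (c = 3*(-5*(-4)) = 3*20 = 60)
g(V) = (-2 + V)/(-9 + V) (g(V) = (V - 2)/(V - 9) = (-2 + V)/(-9 + V))
I = -63 (I = -3 + ((-1 - 3)*60)/4 = -3 + (-4*60)/4 = -3 + (1/4)*(-240) = -3 - 60 = -63)
-294*g(-11) + I = -294*(-2 - 11)/(-9 - 11) - 63 = -294*(-13)/(-20) - 63 = -(-147)*(-13)/10 - 63 = -294*13/20 - 63 = -1911/10 - 63 = -2541/10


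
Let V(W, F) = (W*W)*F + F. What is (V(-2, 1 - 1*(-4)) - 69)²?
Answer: 1936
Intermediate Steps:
V(W, F) = F + F*W² (V(W, F) = W²*F + F = F*W² + F = F + F*W²)
(V(-2, 1 - 1*(-4)) - 69)² = ((1 - 1*(-4))*(1 + (-2)²) - 69)² = ((1 + 4)*(1 + 4) - 69)² = (5*5 - 69)² = (25 - 69)² = (-44)² = 1936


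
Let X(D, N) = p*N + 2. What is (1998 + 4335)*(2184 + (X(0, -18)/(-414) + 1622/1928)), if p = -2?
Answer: 920316611623/66516 ≈ 1.3836e+7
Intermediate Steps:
X(D, N) = 2 - 2*N (X(D, N) = -2*N + 2 = 2 - 2*N)
(1998 + 4335)*(2184 + (X(0, -18)/(-414) + 1622/1928)) = (1998 + 4335)*(2184 + ((2 - 2*(-18))/(-414) + 1622/1928)) = 6333*(2184 + ((2 + 36)*(-1/414) + 1622*(1/1928))) = 6333*(2184 + (38*(-1/414) + 811/964)) = 6333*(2184 + (-19/207 + 811/964)) = 6333*(2184 + 149561/199548) = 6333*(435962393/199548) = 920316611623/66516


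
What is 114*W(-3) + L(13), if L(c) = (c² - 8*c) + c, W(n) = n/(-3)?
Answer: 192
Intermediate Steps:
W(n) = -n/3 (W(n) = n*(-⅓) = -n/3)
L(c) = c² - 7*c
114*W(-3) + L(13) = 114*(-⅓*(-3)) + 13*(-7 + 13) = 114*1 + 13*6 = 114 + 78 = 192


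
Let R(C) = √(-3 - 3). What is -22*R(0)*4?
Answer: -88*I*√6 ≈ -215.56*I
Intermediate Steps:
R(C) = I*√6 (R(C) = √(-6) = I*√6)
-22*R(0)*4 = -22*I*√6*4 = -88*I*√6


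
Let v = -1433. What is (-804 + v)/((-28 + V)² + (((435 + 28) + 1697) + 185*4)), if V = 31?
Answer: -2237/2909 ≈ -0.76899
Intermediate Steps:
(-804 + v)/((-28 + V)² + (((435 + 28) + 1697) + 185*4)) = (-804 - 1433)/((-28 + 31)² + (((435 + 28) + 1697) + 185*4)) = -2237/(3² + ((463 + 1697) + 740)) = -2237/(9 + (2160 + 740)) = -2237/(9 + 2900) = -2237/2909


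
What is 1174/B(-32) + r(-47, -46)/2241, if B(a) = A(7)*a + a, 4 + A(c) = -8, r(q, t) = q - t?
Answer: 1315291/394416 ≈ 3.3348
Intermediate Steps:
A(c) = -12 (A(c) = -4 - 8 = -12)
B(a) = -11*a (B(a) = -12*a + a = -11*a)
1174/B(-32) + r(-47, -46)/2241 = 1174/((-11*(-32))) + (-47 - 1*(-46))/2241 = 1174/352 + (-47 + 46)*(1/2241) = 1174*(1/352) - 1*1/2241 = 587/176 - 1/2241 = 1315291/394416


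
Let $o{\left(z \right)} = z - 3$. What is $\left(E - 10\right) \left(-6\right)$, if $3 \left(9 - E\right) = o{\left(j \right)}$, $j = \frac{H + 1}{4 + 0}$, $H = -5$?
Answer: $-2$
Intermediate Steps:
$j = -1$ ($j = \frac{-5 + 1}{4 + 0} = - \frac{4}{4} = \left(-4\right) \frac{1}{4} = -1$)
$o{\left(z \right)} = -3 + z$ ($o{\left(z \right)} = z - 3 = -3 + z$)
$E = \frac{31}{3}$ ($E = 9 - \frac{-3 - 1}{3} = 9 - - \frac{4}{3} = 9 + \frac{4}{3} = \frac{31}{3} \approx 10.333$)
$\left(E - 10\right) \left(-6\right) = \left(\frac{31}{3} - 10\right) \left(-6\right) = \frac{1}{3} \left(-6\right) = -2$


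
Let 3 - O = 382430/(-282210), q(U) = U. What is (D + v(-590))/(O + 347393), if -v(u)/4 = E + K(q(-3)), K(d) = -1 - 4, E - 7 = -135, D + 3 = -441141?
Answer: -12434511252/9803900759 ≈ -1.2683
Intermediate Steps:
D = -441144 (D = -3 - 441141 = -441144)
E = -128 (E = 7 - 135 = -128)
O = 122906/28221 (O = 3 - 382430/(-282210) = 3 - 382430*(-1)/282210 = 3 - 1*(-38243/28221) = 3 + 38243/28221 = 122906/28221 ≈ 4.3551)
K(d) = -5
v(u) = 532 (v(u) = -4*(-128 - 5) = -4*(-133) = 532)
(D + v(-590))/(O + 347393) = (-441144 + 532)/(122906/28221 + 347393) = -440612/9803900759/28221 = -440612*28221/9803900759 = -12434511252/9803900759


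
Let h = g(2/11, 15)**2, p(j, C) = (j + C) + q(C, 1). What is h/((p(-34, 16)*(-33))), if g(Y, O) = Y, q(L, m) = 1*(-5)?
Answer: 4/91839 ≈ 4.3554e-5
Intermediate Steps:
q(L, m) = -5
p(j, C) = -5 + C + j (p(j, C) = (j + C) - 5 = (C + j) - 5 = -5 + C + j)
h = 4/121 (h = (2/11)**2 = 4/121 ≈ 0.033058)
h/((p(-34, 16)*(-33))) = 4/(121*(((-5 + 16 - 34)*(-33)))) = 4/(121*((-23*(-33)))) = (4/121)/759 = (4/121)*(1/759) = 4/91839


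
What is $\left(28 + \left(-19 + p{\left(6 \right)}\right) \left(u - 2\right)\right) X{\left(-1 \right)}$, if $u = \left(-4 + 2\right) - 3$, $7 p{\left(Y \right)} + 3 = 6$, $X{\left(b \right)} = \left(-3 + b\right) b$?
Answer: $632$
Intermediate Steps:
$X{\left(b \right)} = b \left(-3 + b\right)$
$p{\left(Y \right)} = \frac{3}{7}$ ($p{\left(Y \right)} = - \frac{3}{7} + \frac{1}{7} \cdot 6 = - \frac{3}{7} + \frac{6}{7} = \frac{3}{7}$)
$u = -5$ ($u = -2 - 3 = -5$)
$\left(28 + \left(-19 + p{\left(6 \right)}\right) \left(u - 2\right)\right) X{\left(-1 \right)} = \left(28 + \left(-19 + \frac{3}{7}\right) \left(-5 - 2\right)\right) \left(- (-3 - 1)\right) = \left(28 - -130\right) \left(\left(-1\right) \left(-4\right)\right) = \left(28 + 130\right) 4 = 158 \cdot 4 = 632$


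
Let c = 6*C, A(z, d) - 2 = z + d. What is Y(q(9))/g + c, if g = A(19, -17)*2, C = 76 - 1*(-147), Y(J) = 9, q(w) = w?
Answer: 10713/8 ≈ 1339.1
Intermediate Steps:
A(z, d) = 2 + d + z (A(z, d) = 2 + (z + d) = 2 + (d + z) = 2 + d + z)
C = 223 (C = 76 + 147 = 223)
g = 8 (g = (2 - 17 + 19)*2 = 4*2 = 8)
c = 1338 (c = 6*223 = 1338)
Y(q(9))/g + c = 9/8 + 1338 = 10713/8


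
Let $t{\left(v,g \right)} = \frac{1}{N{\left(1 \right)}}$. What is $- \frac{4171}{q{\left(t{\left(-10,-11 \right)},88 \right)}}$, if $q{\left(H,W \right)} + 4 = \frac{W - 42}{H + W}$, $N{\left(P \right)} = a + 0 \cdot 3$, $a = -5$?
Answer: $\frac{1831069}{1526} \approx 1199.9$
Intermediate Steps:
$N{\left(P \right)} = -5$ ($N{\left(P \right)} = -5 + 0 \cdot 3 = -5 + 0 = -5$)
$t{\left(v,g \right)} = - \frac{1}{5}$ ($t{\left(v,g \right)} = \frac{1}{-5} = - \frac{1}{5}$)
$q{\left(H,W \right)} = -4 + \frac{-42 + W}{H + W}$ ($q{\left(H,W \right)} = -4 + \frac{W - 42}{H + W} = -4 + \frac{-42 + W}{H + W}$)
$- \frac{4171}{q{\left(t{\left(-10,-11 \right)},88 \right)}} = - \frac{4171}{\frac{1}{- \frac{1}{5} + 88} \left(-42 - - \frac{4}{5} - 264\right)} = - \frac{4171}{\frac{1}{\frac{439}{5}} \left(-42 + \frac{4}{5} - 264\right)} = - \frac{4171}{\frac{5}{439} \left(- \frac{1526}{5}\right)} = - \frac{4171}{- \frac{1526}{439}} = \left(-4171\right) \left(- \frac{439}{1526}\right) = \frac{1831069}{1526}$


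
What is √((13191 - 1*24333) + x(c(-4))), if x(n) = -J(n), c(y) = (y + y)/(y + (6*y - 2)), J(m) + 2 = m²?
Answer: 2*I*√626629/15 ≈ 105.55*I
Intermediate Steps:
J(m) = -2 + m²
c(y) = 2*y/(-2 + 7*y) (c(y) = (2*y)/(y + (-2 + 6*y)) = (2*y)/(-2 + 7*y) = 2*y/(-2 + 7*y))
x(n) = 2 - n² (x(n) = -(-2 + n²) = 2 - n²)
√((13191 - 1*24333) + x(c(-4))) = √((13191 - 1*24333) + (2 - (2*(-4)/(-2 + 7*(-4)))²)) = √((13191 - 24333) + (2 - (2*(-4)/(-2 - 28))²)) = √(-11142 + (2 - (2*(-4)/(-30))²)) = √(-11142 + (2 - (2*(-4)*(-1/30))²)) = √(-11142 + (2 - (4/15)²)) = √(-11142 + (2 - 1*16/225)) = √(-11142 + (2 - 16/225)) = √(-11142 + 434/225) = √(-2506516/225) = 2*I*√626629/15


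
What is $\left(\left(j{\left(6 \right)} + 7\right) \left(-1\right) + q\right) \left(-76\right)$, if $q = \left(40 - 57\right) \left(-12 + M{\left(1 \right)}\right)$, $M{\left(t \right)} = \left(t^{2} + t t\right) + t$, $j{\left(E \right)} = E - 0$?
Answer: $-10640$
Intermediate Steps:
$j{\left(E \right)} = E$ ($j{\left(E \right)} = E + 0 = E$)
$M{\left(t \right)} = t + 2 t^{2}$ ($M{\left(t \right)} = \left(t^{2} + t^{2}\right) + t = 2 t^{2} + t = t + 2 t^{2}$)
$q = 153$ ($q = \left(40 - 57\right) \left(-12 + 1 \left(1 + 2 \cdot 1\right)\right) = - 17 \left(-12 + 1 \left(1 + 2\right)\right) = - 17 \left(-12 + 1 \cdot 3\right) = - 17 \left(-12 + 3\right) = \left(-17\right) \left(-9\right) = 153$)
$\left(\left(j{\left(6 \right)} + 7\right) \left(-1\right) + q\right) \left(-76\right) = \left(\left(6 + 7\right) \left(-1\right) + 153\right) \left(-76\right) = \left(13 \left(-1\right) + 153\right) \left(-76\right) = \left(-13 + 153\right) \left(-76\right) = 140 \left(-76\right) = -10640$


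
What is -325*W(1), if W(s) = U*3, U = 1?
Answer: -975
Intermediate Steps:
W(s) = 3 (W(s) = 1*3 = 3)
-325*W(1) = -325*3 = -975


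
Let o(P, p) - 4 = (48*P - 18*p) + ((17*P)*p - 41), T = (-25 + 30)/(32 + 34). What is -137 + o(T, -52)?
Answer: 2096/3 ≈ 698.67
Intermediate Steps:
T = 5/66 ≈ 0.075758
o(P, p) = -37 - 18*p + 48*P + 17*P*p (o(P, p) = 4 + ((48*P - 18*p) + ((17*P)*p - 41)) = 4 + ((-18*p + 48*P) + (17*P*p - 41)) = 4 + ((-18*p + 48*P) + (-41 + 17*P*p)) = 4 + (-41 - 18*p + 48*P + 17*P*p) = -37 - 18*p + 48*P + 17*P*p)
-137 + o(T, -52) = -137 + (-37 - 18*(-52) + 48*(5/66) + 17*(5/66)*(-52)) = -137 + (-37 + 936 + 40/11 - 2210/33) = -137 + 2507/3 = 2096/3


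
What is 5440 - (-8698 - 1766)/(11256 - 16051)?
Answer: 26074336/4795 ≈ 5437.8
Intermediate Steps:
5440 - (-8698 - 1766)/(11256 - 16051) = 5440 - (-10464)/(-4795) = 5440 - (-10464)*(-1)/4795 = 5440 - 1*10464/4795 = 5440 - 10464/4795 = 26074336/4795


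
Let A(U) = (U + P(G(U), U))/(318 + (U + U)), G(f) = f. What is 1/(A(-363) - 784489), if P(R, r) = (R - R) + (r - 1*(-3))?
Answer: -136/106690263 ≈ -1.2747e-6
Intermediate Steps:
P(R, r) = 3 + r (P(R, r) = 0 + (r + 3) = 0 + (3 + r) = 3 + r)
A(U) = (3 + 2*U)/(318 + 2*U) (A(U) = (U + (3 + U))/(318 + (U + U)) = (3 + 2*U)/(318 + 2*U))
1/(A(-363) - 784489) = 1/((3/2 - 363)/(159 - 363) - 784489) = 1/(-723/2/(-204) - 784489) = 1/(-1/204*(-723/2) - 784489) = 1/(241/136 - 784489) = 1/(-106690263/136) = -136/106690263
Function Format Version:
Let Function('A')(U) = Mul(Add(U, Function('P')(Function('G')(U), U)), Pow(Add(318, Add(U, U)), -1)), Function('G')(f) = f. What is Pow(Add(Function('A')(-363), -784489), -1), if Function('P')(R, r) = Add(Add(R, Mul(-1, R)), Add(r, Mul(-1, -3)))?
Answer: Rational(-136, 106690263) ≈ -1.2747e-6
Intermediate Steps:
Function('P')(R, r) = Add(3, r) (Function('P')(R, r) = Add(0, Add(r, 3)) = Add(0, Add(3, r)) = Add(3, r))
Function('A')(U) = Mul(Pow(Add(318, Mul(2, U)), -1), Add(3, Mul(2, U))) (Function('A')(U) = Mul(Add(U, Add(3, U)), Pow(Add(318, Add(U, U)), -1)) = Mul(Add(3, Mul(2, U)), Pow(Add(318, Mul(2, U)), -1)) = Mul(Pow(Add(318, Mul(2, U)), -1), Add(3, Mul(2, U))))
Pow(Add(Function('A')(-363), -784489), -1) = Pow(Add(Mul(Pow(Add(159, -363), -1), Add(Rational(3, 2), -363)), -784489), -1) = Pow(Add(Mul(Pow(-204, -1), Rational(-723, 2)), -784489), -1) = Pow(Add(Mul(Rational(-1, 204), Rational(-723, 2)), -784489), -1) = Pow(Add(Rational(241, 136), -784489), -1) = Pow(Rational(-106690263, 136), -1) = Rational(-136, 106690263)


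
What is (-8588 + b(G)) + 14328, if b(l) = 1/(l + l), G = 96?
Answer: 1102081/192 ≈ 5740.0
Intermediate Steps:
b(l) = 1/(2*l)
(-8588 + b(G)) + 14328 = (-8588 + (½)/96) + 14328 = (-8588 + (½)*(1/96)) + 14328 = (-8588 + 1/192) + 14328 = -1648895/192 + 14328 = 1102081/192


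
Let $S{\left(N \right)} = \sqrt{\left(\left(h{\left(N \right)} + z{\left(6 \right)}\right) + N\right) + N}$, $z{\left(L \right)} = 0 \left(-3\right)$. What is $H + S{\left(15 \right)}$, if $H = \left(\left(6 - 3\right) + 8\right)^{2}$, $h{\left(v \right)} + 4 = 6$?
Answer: $121 + 4 \sqrt{2} \approx 126.66$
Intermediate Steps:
$h{\left(v \right)} = 2$ ($h{\left(v \right)} = -4 + 6 = 2$)
$H = 121$ ($H = \left(3 + 8\right)^{2} = 11^{2} = 121$)
$z{\left(L \right)} = 0$
$S{\left(N \right)} = \sqrt{2 + 2 N}$ ($S{\left(N \right)} = \sqrt{\left(\left(2 + 0\right) + N\right) + N} = \sqrt{\left(2 + N\right) + N} = \sqrt{2 + 2 N}$)
$H + S{\left(15 \right)} = 121 + \sqrt{2 + 2 \cdot 15} = 121 + \sqrt{2 + 30} = 121 + \sqrt{32} = 121 + 4 \sqrt{2}$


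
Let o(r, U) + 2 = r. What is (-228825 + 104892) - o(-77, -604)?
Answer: -123854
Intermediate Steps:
o(r, U) = -2 + r
(-228825 + 104892) - o(-77, -604) = (-228825 + 104892) - (-2 - 77) = -123933 - 1*(-79) = -123933 + 79 = -123854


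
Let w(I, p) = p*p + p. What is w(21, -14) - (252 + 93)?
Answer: -163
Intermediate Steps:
w(I, p) = p + p**2 (w(I, p) = p**2 + p = p + p**2)
w(21, -14) - (252 + 93) = -14*(1 - 14) - (252 + 93) = -14*(-13) - 1*345 = 182 - 345 = -163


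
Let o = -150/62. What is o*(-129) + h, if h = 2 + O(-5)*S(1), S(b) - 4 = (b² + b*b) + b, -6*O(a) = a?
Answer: 59507/186 ≈ 319.93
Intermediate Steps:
O(a) = -a/6
o = -75/31 (o = -150*1/62 = -75/31 ≈ -2.4194)
S(b) = 4 + b + 2*b² (S(b) = 4 + ((b² + b*b) + b) = 4 + ((b² + b²) + b) = 4 + (2*b² + b) = 4 + (b + 2*b²) = 4 + b + 2*b²)
h = 47/6 (h = 2 + (-⅙*(-5))*(4 + 1 + 2*1²) = 2 + 5*(4 + 1 + 2*1)/6 = 2 + 5*(4 + 1 + 2)/6 = 2 + (⅚)*7 = 2 + 35/6 = 47/6 ≈ 7.8333)
o*(-129) + h = -75/31*(-129) + 47/6 = 9675/31 + 47/6 = 59507/186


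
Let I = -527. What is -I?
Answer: 527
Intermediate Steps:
-I = -1*(-527) = 527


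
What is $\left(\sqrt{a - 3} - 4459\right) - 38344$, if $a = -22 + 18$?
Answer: $-42803 + i \sqrt{7} \approx -42803.0 + 2.6458 i$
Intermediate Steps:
$a = -4$
$\left(\sqrt{a - 3} - 4459\right) - 38344 = \left(\sqrt{-4 - 3} - 4459\right) - 38344 = \left(\sqrt{-7} - 4459\right) - 38344 = \left(i \sqrt{7} - 4459\right) - 38344 = \left(-4459 + i \sqrt{7}\right) - 38344 = -42803 + i \sqrt{7}$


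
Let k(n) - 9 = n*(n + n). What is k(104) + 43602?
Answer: 65243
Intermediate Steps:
k(n) = 9 + 2*n² (k(n) = 9 + n*(n + n) = 9 + n*(2*n) = 9 + 2*n²)
k(104) + 43602 = (9 + 2*104²) + 43602 = (9 + 2*10816) + 43602 = (9 + 21632) + 43602 = 21641 + 43602 = 65243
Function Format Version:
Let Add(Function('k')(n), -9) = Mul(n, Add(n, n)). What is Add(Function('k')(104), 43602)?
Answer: 65243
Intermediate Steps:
Function('k')(n) = Add(9, Mul(2, Pow(n, 2))) (Function('k')(n) = Add(9, Mul(n, Add(n, n))) = Add(9, Mul(n, Mul(2, n))) = Add(9, Mul(2, Pow(n, 2))))
Add(Function('k')(104), 43602) = Add(Add(9, Mul(2, Pow(104, 2))), 43602) = Add(Add(9, Mul(2, 10816)), 43602) = Add(Add(9, 21632), 43602) = Add(21641, 43602) = 65243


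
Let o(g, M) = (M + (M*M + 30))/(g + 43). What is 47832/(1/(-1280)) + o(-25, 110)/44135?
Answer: -540432721784/8827 ≈ -6.1225e+7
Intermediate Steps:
o(g, M) = (30 + M + M**2)/(43 + g) (o(g, M) = (M + (M**2 + 30))/(43 + g) = (M + (30 + M**2))/(43 + g) = (30 + M + M**2)/(43 + g))
47832/(1/(-1280)) + o(-25, 110)/44135 = 47832/(1/(-1280)) + ((30 + 110 + 110**2)/(43 - 25))/44135 = 47832/(-1/1280) + ((30 + 110 + 12100)/18)*(1/44135) = 47832*(-1280) + ((1/18)*12240)*(1/44135) = -61224960 + 680*(1/44135) = -61224960 + 136/8827 = -540432721784/8827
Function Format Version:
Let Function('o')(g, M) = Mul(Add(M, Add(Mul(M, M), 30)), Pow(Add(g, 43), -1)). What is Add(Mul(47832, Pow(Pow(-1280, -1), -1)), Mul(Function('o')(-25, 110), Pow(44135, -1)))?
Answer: Rational(-540432721784, 8827) ≈ -6.1225e+7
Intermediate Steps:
Function('o')(g, M) = Mul(Pow(Add(43, g), -1), Add(30, M, Pow(M, 2))) (Function('o')(g, M) = Mul(Add(M, Add(Pow(M, 2), 30)), Pow(Add(43, g), -1)) = Mul(Add(M, Add(30, Pow(M, 2))), Pow(Add(43, g), -1)) = Mul(Add(30, M, Pow(M, 2)), Pow(Add(43, g), -1)) = Mul(Pow(Add(43, g), -1), Add(30, M, Pow(M, 2))))
Add(Mul(47832, Pow(Pow(-1280, -1), -1)), Mul(Function('o')(-25, 110), Pow(44135, -1))) = Add(Mul(47832, Pow(Pow(-1280, -1), -1)), Mul(Mul(Pow(Add(43, -25), -1), Add(30, 110, Pow(110, 2))), Pow(44135, -1))) = Add(Mul(47832, Pow(Rational(-1, 1280), -1)), Mul(Mul(Pow(18, -1), Add(30, 110, 12100)), Rational(1, 44135))) = Add(Mul(47832, -1280), Mul(Mul(Rational(1, 18), 12240), Rational(1, 44135))) = Add(-61224960, Mul(680, Rational(1, 44135))) = Add(-61224960, Rational(136, 8827)) = Rational(-540432721784, 8827)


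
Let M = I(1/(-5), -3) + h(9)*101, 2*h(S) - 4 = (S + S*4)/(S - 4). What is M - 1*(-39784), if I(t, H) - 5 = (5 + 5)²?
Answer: 81091/2 ≈ 40546.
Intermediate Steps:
I(t, H) = 105 (I(t, H) = 5 + (5 + 5)² = 5 + 10² = 5 + 100 = 105)
h(S) = 2 + 5*S/(2*(-4 + S)) (h(S) = 2 + ((S + S*4)/(S - 4))/2 = 2 + ((S + 4*S)/(-4 + S))/2 = 2 + ((5*S)/(-4 + S))/2 = 2 + (5*S/(-4 + S))/2 = 2 + 5*S/(2*(-4 + S)))
M = 1523/2 (M = 105 + ((-16 + 9*9)/(2*(-4 + 9)))*101 = 105 + ((½)*(-16 + 81)/5)*101 = 105 + ((½)*(⅕)*65)*101 = 105 + (13/2)*101 = 105 + 1313/2 = 1523/2 ≈ 761.50)
M - 1*(-39784) = 1523/2 - 1*(-39784) = 1523/2 + 39784 = 81091/2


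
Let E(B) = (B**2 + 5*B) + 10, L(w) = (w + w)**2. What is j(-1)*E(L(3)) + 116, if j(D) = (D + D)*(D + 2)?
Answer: -2856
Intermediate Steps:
j(D) = 2*D*(2 + D) (j(D) = (2*D)*(2 + D) = 2*D*(2 + D))
L(w) = 4*w**2 (L(w) = (2*w)**2 = 4*w**2)
E(B) = 10 + B**2 + 5*B
j(-1)*E(L(3)) + 116 = (2*(-1)*(2 - 1))*(10 + (4*3**2)**2 + 5*(4*3**2)) + 116 = (2*(-1)*1)*(10 + (4*9)**2 + 5*(4*9)) + 116 = -2*(10 + 36**2 + 5*36) + 116 = -2*(10 + 1296 + 180) + 116 = -2*1486 + 116 = -2972 + 116 = -2856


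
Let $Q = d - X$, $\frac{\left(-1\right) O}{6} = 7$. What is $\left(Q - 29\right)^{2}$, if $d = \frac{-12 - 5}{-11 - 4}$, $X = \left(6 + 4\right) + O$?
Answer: $\frac{3844}{225} \approx 17.084$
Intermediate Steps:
$O = -42$ ($O = \left(-6\right) 7 = -42$)
$X = -32$ ($X = \left(6 + 4\right) - 42 = 10 - 42 = -32$)
$d = \frac{17}{15}$ ($d = - \frac{17}{-15} = \left(-17\right) \left(- \frac{1}{15}\right) = \frac{17}{15} \approx 1.1333$)
$Q = \frac{497}{15}$ ($Q = \frac{17}{15} - -32 = \frac{17}{15} + 32 = \frac{497}{15} \approx 33.133$)
$\left(Q - 29\right)^{2} = \left(\frac{497}{15} - 29\right)^{2} = \left(\frac{62}{15}\right)^{2} = \frac{3844}{225}$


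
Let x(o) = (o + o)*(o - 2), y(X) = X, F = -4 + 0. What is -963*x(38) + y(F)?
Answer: -2634772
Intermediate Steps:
F = -4
x(o) = 2*o*(-2 + o) (x(o) = (2*o)*(-2 + o) = 2*o*(-2 + o))
-963*x(38) + y(F) = -1926*38*(-2 + 38) - 4 = -1926*38*36 - 4 = -963*2736 - 4 = -2634768 - 4 = -2634772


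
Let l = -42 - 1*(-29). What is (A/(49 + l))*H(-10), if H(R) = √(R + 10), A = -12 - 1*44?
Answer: 0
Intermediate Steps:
l = -13 (l = -42 + 29 = -13)
A = -56 (A = -12 - 44 = -56)
H(R) = √(10 + R)
(A/(49 + l))*H(-10) = (-56/(49 - 13))*√(10 - 10) = (-56/36)*√0 = ((1/36)*(-56))*0 = -14/9*0 = 0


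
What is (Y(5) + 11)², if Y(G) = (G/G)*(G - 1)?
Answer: 225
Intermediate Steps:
Y(G) = -1 + G (Y(G) = 1*(-1 + G) = -1 + G)
(Y(5) + 11)² = ((-1 + 5) + 11)² = (4 + 11)² = 15² = 225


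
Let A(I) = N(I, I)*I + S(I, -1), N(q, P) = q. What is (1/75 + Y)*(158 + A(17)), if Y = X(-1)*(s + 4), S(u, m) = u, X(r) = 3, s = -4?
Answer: 464/75 ≈ 6.1867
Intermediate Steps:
A(I) = I + I² (A(I) = I*I + I = I² + I = I + I²)
Y = 0 (Y = 3*(-4 + 4) = 3*0 = 0)
(1/75 + Y)*(158 + A(17)) = (1/75 + 0)*(158 + 17*(1 + 17)) = (1/75 + 0)*(158 + 17*18) = (158 + 306)/75 = (1/75)*464 = 464/75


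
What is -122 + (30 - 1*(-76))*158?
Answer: 16626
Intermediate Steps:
-122 + (30 - 1*(-76))*158 = -122 + (30 + 76)*158 = -122 + 106*158 = -122 + 16748 = 16626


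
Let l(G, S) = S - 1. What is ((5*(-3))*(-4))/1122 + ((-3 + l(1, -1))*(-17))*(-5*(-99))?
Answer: 7868035/187 ≈ 42075.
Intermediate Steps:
l(G, S) = -1 + S
((5*(-3))*(-4))/1122 + ((-3 + l(1, -1))*(-17))*(-5*(-99)) = ((5*(-3))*(-4))/1122 + ((-3 + (-1 - 1))*(-17))*(-5*(-99)) = -15*(-4)*(1/1122) + ((-3 - 2)*(-17))*495 = 60*(1/1122) - 5*(-17)*495 = 10/187 + 85*495 = 10/187 + 42075 = 7868035/187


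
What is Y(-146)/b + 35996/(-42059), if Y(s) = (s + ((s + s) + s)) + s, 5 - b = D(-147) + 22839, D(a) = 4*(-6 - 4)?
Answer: -394894877/479346423 ≈ -0.82382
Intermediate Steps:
D(a) = -40 (D(a) = 4*(-10) = -40)
b = -22794 (b = 5 - (-40 + 22839) = 5 - 1*22799 = 5 - 22799 = -22794)
Y(s) = 5*s (Y(s) = (s + (2*s + s)) + s = (s + 3*s) + s = 4*s + s = 5*s)
Y(-146)/b + 35996/(-42059) = (5*(-146))/(-22794) + 35996/(-42059) = -730*(-1/22794) + 35996*(-1/42059) = 365/11397 - 35996/42059 = -394894877/479346423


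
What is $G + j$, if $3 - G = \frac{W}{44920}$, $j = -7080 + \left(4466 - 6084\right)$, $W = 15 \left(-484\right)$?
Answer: $- \frac{19528607}{2246} \approx -8694.8$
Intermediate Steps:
$W = -7260$
$j = -8698$ ($j = -7080 + \left(4466 - 6084\right) = -7080 - 1618 = -8698$)
$G = \frac{7101}{2246}$ ($G = 3 - - \frac{7260}{44920} = 3 - \left(-7260\right) \frac{1}{44920} = 3 - - \frac{363}{2246} = 3 + \frac{363}{2246} = \frac{7101}{2246} \approx 3.1616$)
$G + j = \frac{7101}{2246} - 8698 = - \frac{19528607}{2246}$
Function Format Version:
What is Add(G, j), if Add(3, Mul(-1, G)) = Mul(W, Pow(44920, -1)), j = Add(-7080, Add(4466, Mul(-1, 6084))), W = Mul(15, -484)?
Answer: Rational(-19528607, 2246) ≈ -8694.8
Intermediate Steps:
W = -7260
j = -8698 (j = Add(-7080, Add(4466, -6084)) = Add(-7080, -1618) = -8698)
G = Rational(7101, 2246) (G = Add(3, Mul(-1, Mul(-7260, Pow(44920, -1)))) = Add(3, Mul(-1, Mul(-7260, Rational(1, 44920)))) = Add(3, Mul(-1, Rational(-363, 2246))) = Add(3, Rational(363, 2246)) = Rational(7101, 2246) ≈ 3.1616)
Add(G, j) = Add(Rational(7101, 2246), -8698) = Rational(-19528607, 2246)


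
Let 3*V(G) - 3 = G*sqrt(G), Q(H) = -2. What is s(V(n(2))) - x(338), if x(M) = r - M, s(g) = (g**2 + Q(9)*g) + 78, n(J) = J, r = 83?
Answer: 2996/9 ≈ 332.89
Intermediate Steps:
V(G) = 1 + G**(3/2)/3 (V(G) = 1 + (G*sqrt(G))/3 = 1 + G**(3/2)/3)
s(g) = 78 + g**2 - 2*g (s(g) = (g**2 - 2*g) + 78 = 78 + g**2 - 2*g)
x(M) = 83 - M
s(V(n(2))) - x(338) = (78 + (1 + 2**(3/2)/3)**2 - 2*(1 + 2**(3/2)/3)) - (83 - 1*338) = (78 + (1 + (2*sqrt(2))/3)**2 - 2*(1 + (2*sqrt(2))/3)) - (83 - 338) = (78 + (1 + 2*sqrt(2)/3)**2 - 2*(1 + 2*sqrt(2)/3)) - 1*(-255) = (78 + (1 + 2*sqrt(2)/3)**2 + (-2 - 4*sqrt(2)/3)) + 255 = (76 + (1 + 2*sqrt(2)/3)**2 - 4*sqrt(2)/3) + 255 = 331 + (1 + 2*sqrt(2)/3)**2 - 4*sqrt(2)/3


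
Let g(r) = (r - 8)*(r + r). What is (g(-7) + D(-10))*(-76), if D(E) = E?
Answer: -15200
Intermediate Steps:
g(r) = 2*r*(-8 + r) (g(r) = (-8 + r)*(2*r) = 2*r*(-8 + r))
(g(-7) + D(-10))*(-76) = (2*(-7)*(-8 - 7) - 10)*(-76) = (2*(-7)*(-15) - 10)*(-76) = (210 - 10)*(-76) = 200*(-76) = -15200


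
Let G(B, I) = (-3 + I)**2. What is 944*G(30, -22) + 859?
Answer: 590859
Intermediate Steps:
944*G(30, -22) + 859 = 944*(-3 - 22)**2 + 859 = 944*(-25)**2 + 859 = 944*625 + 859 = 590000 + 859 = 590859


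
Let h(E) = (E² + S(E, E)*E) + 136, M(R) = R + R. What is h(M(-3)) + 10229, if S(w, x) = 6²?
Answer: 10185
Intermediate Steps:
M(R) = 2*R
S(w, x) = 36
h(E) = 136 + E² + 36*E (h(E) = (E² + 36*E) + 136 = 136 + E² + 36*E)
h(M(-3)) + 10229 = (136 + (2*(-3))² + 36*(2*(-3))) + 10229 = (136 + (-6)² + 36*(-6)) + 10229 = (136 + 36 - 216) + 10229 = -44 + 10229 = 10185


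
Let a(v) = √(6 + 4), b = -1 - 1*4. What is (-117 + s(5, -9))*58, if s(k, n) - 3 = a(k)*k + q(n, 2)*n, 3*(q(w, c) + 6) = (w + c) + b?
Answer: -1392 + 290*√10 ≈ -474.94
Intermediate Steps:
b = -5 (b = -1 - 4 = -5)
a(v) = √10
q(w, c) = -23/3 + c/3 + w/3 (q(w, c) = -6 + ((w + c) - 5)/3 = -6 + ((c + w) - 5)/3 = -6 + (-5 + c + w)/3 = -6 + (-5/3 + c/3 + w/3) = -23/3 + c/3 + w/3)
s(k, n) = 3 + k*√10 + n*(-7 + n/3) (s(k, n) = 3 + (√10*k + (-23/3 + (⅓)*2 + n/3)*n) = 3 + (k*√10 + (-23/3 + ⅔ + n/3)*n) = 3 + (k*√10 + (-7 + n/3)*n) = 3 + (k*√10 + n*(-7 + n/3)) = 3 + k*√10 + n*(-7 + n/3))
(-117 + s(5, -9))*58 = (-117 + (3 + 5*√10 + (⅓)*(-9)*(-21 - 9)))*58 = (-117 + (3 + 5*√10 + (⅓)*(-9)*(-30)))*58 = (-117 + (3 + 5*√10 + 90))*58 = (-117 + (93 + 5*√10))*58 = (-24 + 5*√10)*58 = -1392 + 290*√10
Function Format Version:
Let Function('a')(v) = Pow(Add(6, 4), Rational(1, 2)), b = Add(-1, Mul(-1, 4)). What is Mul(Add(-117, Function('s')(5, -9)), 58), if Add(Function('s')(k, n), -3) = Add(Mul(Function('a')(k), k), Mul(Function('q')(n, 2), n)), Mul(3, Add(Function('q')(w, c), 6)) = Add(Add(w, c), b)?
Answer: Add(-1392, Mul(290, Pow(10, Rational(1, 2)))) ≈ -474.94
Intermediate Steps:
b = -5 (b = Add(-1, -4) = -5)
Function('a')(v) = Pow(10, Rational(1, 2))
Function('q')(w, c) = Add(Rational(-23, 3), Mul(Rational(1, 3), c), Mul(Rational(1, 3), w)) (Function('q')(w, c) = Add(-6, Mul(Rational(1, 3), Add(Add(w, c), -5))) = Add(-6, Mul(Rational(1, 3), Add(Add(c, w), -5))) = Add(-6, Mul(Rational(1, 3), Add(-5, c, w))) = Add(-6, Add(Rational(-5, 3), Mul(Rational(1, 3), c), Mul(Rational(1, 3), w))) = Add(Rational(-23, 3), Mul(Rational(1, 3), c), Mul(Rational(1, 3), w)))
Function('s')(k, n) = Add(3, Mul(k, Pow(10, Rational(1, 2))), Mul(n, Add(-7, Mul(Rational(1, 3), n)))) (Function('s')(k, n) = Add(3, Add(Mul(Pow(10, Rational(1, 2)), k), Mul(Add(Rational(-23, 3), Mul(Rational(1, 3), 2), Mul(Rational(1, 3), n)), n))) = Add(3, Add(Mul(k, Pow(10, Rational(1, 2))), Mul(Add(Rational(-23, 3), Rational(2, 3), Mul(Rational(1, 3), n)), n))) = Add(3, Add(Mul(k, Pow(10, Rational(1, 2))), Mul(Add(-7, Mul(Rational(1, 3), n)), n))) = Add(3, Add(Mul(k, Pow(10, Rational(1, 2))), Mul(n, Add(-7, Mul(Rational(1, 3), n))))) = Add(3, Mul(k, Pow(10, Rational(1, 2))), Mul(n, Add(-7, Mul(Rational(1, 3), n)))))
Mul(Add(-117, Function('s')(5, -9)), 58) = Mul(Add(-117, Add(3, Mul(5, Pow(10, Rational(1, 2))), Mul(Rational(1, 3), -9, Add(-21, -9)))), 58) = Mul(Add(-117, Add(3, Mul(5, Pow(10, Rational(1, 2))), Mul(Rational(1, 3), -9, -30))), 58) = Mul(Add(-117, Add(3, Mul(5, Pow(10, Rational(1, 2))), 90)), 58) = Mul(Add(-117, Add(93, Mul(5, Pow(10, Rational(1, 2))))), 58) = Mul(Add(-24, Mul(5, Pow(10, Rational(1, 2)))), 58) = Add(-1392, Mul(290, Pow(10, Rational(1, 2))))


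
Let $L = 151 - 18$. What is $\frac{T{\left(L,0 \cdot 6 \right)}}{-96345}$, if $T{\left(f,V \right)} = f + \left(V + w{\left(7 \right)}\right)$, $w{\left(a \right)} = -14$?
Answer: $- \frac{119}{96345} \approx -0.0012351$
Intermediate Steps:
$L = 133$ ($L = 151 - 18 = 133$)
$T{\left(f,V \right)} = -14 + V + f$ ($T{\left(f,V \right)} = f + \left(V - 14\right) = f + \left(-14 + V\right) = -14 + V + f$)
$\frac{T{\left(L,0 \cdot 6 \right)}}{-96345} = \frac{-14 + 0 \cdot 6 + 133}{-96345} = \left(-14 + 0 + 133\right) \left(- \frac{1}{96345}\right) = 119 \left(- \frac{1}{96345}\right) = - \frac{119}{96345}$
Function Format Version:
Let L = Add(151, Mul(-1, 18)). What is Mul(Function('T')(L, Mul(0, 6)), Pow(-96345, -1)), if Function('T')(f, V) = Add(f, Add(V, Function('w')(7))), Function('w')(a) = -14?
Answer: Rational(-119, 96345) ≈ -0.0012351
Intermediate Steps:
L = 133 (L = Add(151, -18) = 133)
Function('T')(f, V) = Add(-14, V, f) (Function('T')(f, V) = Add(f, Add(V, -14)) = Add(f, Add(-14, V)) = Add(-14, V, f))
Mul(Function('T')(L, Mul(0, 6)), Pow(-96345, -1)) = Mul(Add(-14, Mul(0, 6), 133), Pow(-96345, -1)) = Mul(Add(-14, 0, 133), Rational(-1, 96345)) = Mul(119, Rational(-1, 96345)) = Rational(-119, 96345)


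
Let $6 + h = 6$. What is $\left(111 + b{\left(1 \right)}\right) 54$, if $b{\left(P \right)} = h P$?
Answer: $5994$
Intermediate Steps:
$h = 0$ ($h = -6 + 6 = 0$)
$b{\left(P \right)} = 0$ ($b{\left(P \right)} = 0 P = 0$)
$\left(111 + b{\left(1 \right)}\right) 54 = \left(111 + 0\right) 54 = 111 \cdot 54 = 5994$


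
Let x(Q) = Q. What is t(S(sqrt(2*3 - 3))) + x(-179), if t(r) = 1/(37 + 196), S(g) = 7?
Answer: -41706/233 ≈ -179.00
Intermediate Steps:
t(r) = 1/233
t(S(sqrt(2*3 - 3))) + x(-179) = 1/233 - 179 = -41706/233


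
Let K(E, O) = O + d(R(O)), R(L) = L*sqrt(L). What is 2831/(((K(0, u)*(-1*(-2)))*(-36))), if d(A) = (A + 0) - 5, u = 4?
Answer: -2831/504 ≈ -5.6171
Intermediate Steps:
R(L) = L**(3/2)
d(A) = -5 + A (d(A) = A - 5 = -5 + A)
K(E, O) = -5 + O + O**(3/2) (K(E, O) = O + (-5 + O**(3/2)) = -5 + O + O**(3/2))
2831/(((K(0, u)*(-1*(-2)))*(-36))) = 2831/((((-5 + 4 + 4**(3/2))*(-1*(-2)))*(-36))) = 2831/((((-5 + 4 + 8)*2)*(-36))) = 2831/(((7*2)*(-36))) = 2831/((14*(-36))) = 2831/(-504) = 2831*(-1/504) = -2831/504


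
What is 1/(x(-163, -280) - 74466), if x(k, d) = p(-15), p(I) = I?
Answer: -1/74481 ≈ -1.3426e-5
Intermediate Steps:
x(k, d) = -15
1/(x(-163, -280) - 74466) = 1/(-15 - 74466) = 1/(-74481) = -1/74481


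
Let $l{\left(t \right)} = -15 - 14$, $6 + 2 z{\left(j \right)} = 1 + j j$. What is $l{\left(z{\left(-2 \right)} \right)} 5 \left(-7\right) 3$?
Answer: $3045$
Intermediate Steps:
$z{\left(j \right)} = - \frac{5}{2} + \frac{j^{2}}{2}$ ($z{\left(j \right)} = -3 + \frac{1 + j j}{2} = -3 + \frac{1 + j^{2}}{2} = -3 + \left(\frac{1}{2} + \frac{j^{2}}{2}\right) = - \frac{5}{2} + \frac{j^{2}}{2}$)
$l{\left(t \right)} = -29$
$l{\left(z{\left(-2 \right)} \right)} 5 \left(-7\right) 3 = - 29 \cdot 5 \left(-7\right) 3 = - 29 \left(\left(-35\right) 3\right) = \left(-29\right) \left(-105\right) = 3045$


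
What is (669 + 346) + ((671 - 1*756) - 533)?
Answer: 397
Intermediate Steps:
(669 + 346) + ((671 - 1*756) - 533) = 1015 + ((671 - 756) - 533) = 1015 + (-85 - 533) = 1015 - 618 = 397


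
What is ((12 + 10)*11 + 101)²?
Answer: 117649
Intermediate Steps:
((12 + 10)*11 + 101)² = (22*11 + 101)² = (242 + 101)² = 343² = 117649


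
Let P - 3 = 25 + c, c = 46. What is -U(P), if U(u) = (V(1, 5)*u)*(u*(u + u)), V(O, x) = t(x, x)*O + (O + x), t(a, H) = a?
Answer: -8914928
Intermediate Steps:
P = 74 (P = 3 + (25 + 46) = 3 + 71 = 74)
V(O, x) = O + x + O*x (V(O, x) = x*O + (O + x) = O*x + (O + x) = O + x + O*x)
U(u) = 22*u**3 (U(u) = ((1 + 5 + 1*5)*u)*(u*(u + u)) = ((1 + 5 + 5)*u)*(u*(2*u)) = (11*u)*(2*u**2) = 22*u**3)
-U(P) = -22*74**3 = -22*405224 = -1*8914928 = -8914928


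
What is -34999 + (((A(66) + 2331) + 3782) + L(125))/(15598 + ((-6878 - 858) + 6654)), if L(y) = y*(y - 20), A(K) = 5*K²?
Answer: -254002233/7258 ≈ -34996.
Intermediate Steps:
L(y) = y*(-20 + y)
-34999 + (((A(66) + 2331) + 3782) + L(125))/(15598 + ((-6878 - 858) + 6654)) = -34999 + (((5*66² + 2331) + 3782) + 125*(-20 + 125))/(15598 + ((-6878 - 858) + 6654)) = -34999 + (((5*4356 + 2331) + 3782) + 125*105)/(15598 + (-7736 + 6654)) = -34999 + (((21780 + 2331) + 3782) + 13125)/(15598 - 1082) = -34999 + ((24111 + 3782) + 13125)/14516 = -34999 + (27893 + 13125)*(1/14516) = -34999 + 41018*(1/14516) = -34999 + 20509/7258 = -254002233/7258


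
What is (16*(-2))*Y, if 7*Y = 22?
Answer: -704/7 ≈ -100.57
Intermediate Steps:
Y = 22/7 (Y = (⅐)*22 = 22/7 ≈ 3.1429)
(16*(-2))*Y = (16*(-2))*(22/7) = -32*22/7 = -704/7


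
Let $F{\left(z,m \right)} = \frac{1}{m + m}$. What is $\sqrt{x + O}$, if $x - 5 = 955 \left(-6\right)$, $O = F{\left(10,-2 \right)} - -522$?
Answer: $\frac{i \sqrt{20813}}{2} \approx 72.134 i$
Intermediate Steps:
$F{\left(z,m \right)} = \frac{1}{2 m}$
$O = \frac{2087}{4}$ ($O = \frac{1}{2 \left(-2\right)} - -522 = \frac{1}{2} \left(- \frac{1}{2}\right) + 522 = - \frac{1}{4} + 522 = \frac{2087}{4} \approx 521.75$)
$x = -5725$ ($x = 5 + 955 \left(-6\right) = 5 - 5730 = -5725$)
$\sqrt{x + O} = \sqrt{-5725 + \frac{2087}{4}} = \sqrt{- \frac{20813}{4}} = \frac{i \sqrt{20813}}{2}$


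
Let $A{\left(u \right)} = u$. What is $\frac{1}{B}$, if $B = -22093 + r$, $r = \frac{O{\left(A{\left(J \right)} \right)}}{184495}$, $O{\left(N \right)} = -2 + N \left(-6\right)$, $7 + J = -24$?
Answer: $- \frac{184495}{4076047851} \approx -4.5263 \cdot 10^{-5}$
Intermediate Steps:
$J = -31$ ($J = -7 - 24 = -31$)
$O{\left(N \right)} = -2 - 6 N$
$r = \frac{184}{184495}$ ($r = \frac{-2 - -186}{184495} = \left(-2 + 186\right) \frac{1}{184495} = 184 \cdot \frac{1}{184495} = \frac{184}{184495} \approx 0.00099732$)
$B = - \frac{4076047851}{184495}$ ($B = -22093 + \frac{184}{184495} = - \frac{4076047851}{184495} \approx -22093.0$)
$\frac{1}{B} = \frac{1}{- \frac{4076047851}{184495}} = - \frac{184495}{4076047851}$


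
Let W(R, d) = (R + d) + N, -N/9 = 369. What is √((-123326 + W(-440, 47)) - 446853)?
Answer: I*√573893 ≈ 757.56*I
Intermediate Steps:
N = -3321 (N = -9*369 = -3321)
W(R, d) = -3321 + R + d (W(R, d) = (R + d) - 3321 = -3321 + R + d)
√((-123326 + W(-440, 47)) - 446853) = √((-123326 + (-3321 - 440 + 47)) - 446853) = √((-123326 - 3714) - 446853) = √(-127040 - 446853) = √(-573893) = I*√573893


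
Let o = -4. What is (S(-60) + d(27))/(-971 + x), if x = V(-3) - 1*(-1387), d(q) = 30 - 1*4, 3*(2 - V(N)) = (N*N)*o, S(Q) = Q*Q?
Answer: 1813/215 ≈ 8.4326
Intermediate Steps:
S(Q) = Q²
V(N) = 2 + 4*N²/3 (V(N) = 2 - N*N*(-4)/3 = 2 - N²*(-4)/3 = 2 - (-4)*N²/3 = 2 + 4*N²/3)
d(q) = 26 (d(q) = 30 - 4 = 26)
x = 1401 (x = (2 + (4/3)*(-3)²) - 1*(-1387) = (2 + (4/3)*9) + 1387 = (2 + 12) + 1387 = 14 + 1387 = 1401)
(S(-60) + d(27))/(-971 + x) = ((-60)² + 26)/(-971 + 1401) = (3600 + 26)/430 = 3626*(1/430) = 1813/215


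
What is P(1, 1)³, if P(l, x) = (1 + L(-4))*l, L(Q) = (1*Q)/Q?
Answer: 8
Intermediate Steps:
L(Q) = 1 (L(Q) = Q/Q = 1)
P(l, x) = 2*l (P(l, x) = (1 + 1)*l = 2*l)
P(1, 1)³ = (2*1)³ = 2³ = 8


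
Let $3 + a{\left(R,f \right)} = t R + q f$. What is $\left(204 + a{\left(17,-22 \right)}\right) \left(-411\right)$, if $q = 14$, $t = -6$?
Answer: $85899$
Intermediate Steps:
$a{\left(R,f \right)} = -3 - 6 R + 14 f$ ($a{\left(R,f \right)} = -3 - \left(- 14 f + 6 R\right) = -3 - 6 R + 14 f$)
$\left(204 + a{\left(17,-22 \right)}\right) \left(-411\right) = \left(204 - 413\right) \left(-411\right) = \left(-209\right) \left(-411\right) = 85899$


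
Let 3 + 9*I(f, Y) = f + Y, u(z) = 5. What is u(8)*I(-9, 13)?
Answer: 5/9 ≈ 0.55556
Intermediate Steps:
I(f, Y) = -1/3 + Y/9 + f/9 (I(f, Y) = -1/3 + (f + Y)/9 = -1/3 + (Y + f)/9 = -1/3 + (Y/9 + f/9) = -1/3 + Y/9 + f/9)
u(8)*I(-9, 13) = 5*(-1/3 + (1/9)*13 + (1/9)*(-9)) = 5*(-1/3 + 13/9 - 1) = 5*(1/9) = 5/9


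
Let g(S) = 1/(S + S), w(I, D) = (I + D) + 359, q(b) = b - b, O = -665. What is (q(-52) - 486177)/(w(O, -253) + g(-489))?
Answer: 475481106/546703 ≈ 869.72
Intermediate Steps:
q(b) = 0
w(I, D) = 359 + D + I (w(I, D) = (D + I) + 359 = 359 + D + I)
g(S) = 1/(2*S)
(q(-52) - 486177)/(w(O, -253) + g(-489)) = (0 - 486177)/((359 - 253 - 665) + (½)/(-489)) = -486177/(-559 + (½)*(-1/489)) = -486177/(-559 - 1/978) = -486177/(-546703/978) = -486177*(-978/546703) = 475481106/546703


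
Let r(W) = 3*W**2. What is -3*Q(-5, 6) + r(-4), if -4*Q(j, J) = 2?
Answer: 99/2 ≈ 49.500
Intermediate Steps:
Q(j, J) = -1/2 (Q(j, J) = -1/4*2 = -1/2)
-3*Q(-5, 6) + r(-4) = -3*(-1/2) + 3*(-4)**2 = 3/2 + 3*16 = 3/2 + 48 = 99/2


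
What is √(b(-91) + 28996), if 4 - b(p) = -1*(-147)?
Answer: √28853 ≈ 169.86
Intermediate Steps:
b(p) = -143 (b(p) = 4 - (-1)*(-147) = 4 - 1*147 = 4 - 147 = -143)
√(b(-91) + 28996) = √(-143 + 28996) = √28853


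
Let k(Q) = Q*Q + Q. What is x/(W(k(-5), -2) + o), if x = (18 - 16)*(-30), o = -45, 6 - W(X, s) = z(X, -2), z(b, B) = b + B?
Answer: 20/19 ≈ 1.0526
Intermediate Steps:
k(Q) = Q + Q² (k(Q) = Q² + Q = Q + Q²)
z(b, B) = B + b
W(X, s) = 8 - X (W(X, s) = 6 - (-2 + X) = 6 + (2 - X) = 8 - X)
x = -60 (x = 2*(-30) = -60)
x/(W(k(-5), -2) + o) = -60/((8 - (-5)*(1 - 5)) - 45) = -60/((8 - (-5)*(-4)) - 45) = -60/((8 - 1*20) - 45) = -60/((8 - 20) - 45) = -60/(-12 - 45) = -60/(-57) = -60*(-1/57) = 20/19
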